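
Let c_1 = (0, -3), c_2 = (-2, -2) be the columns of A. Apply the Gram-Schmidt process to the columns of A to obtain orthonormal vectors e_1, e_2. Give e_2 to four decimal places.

e_1 = c_1/‖c_1‖ = (0, -3)/3.0000 = (0.0000, -1.0000).
r_{12} = e_1·c_2 = 2.0000.
u_2 = c_2 − 2.0000·e_1 = (-2.0000, 0.0000).
‖u_2‖ = 2.0000, so e_2 = (-1.0000, 0.0000).

e_2 = (-1.0000, 0.0000)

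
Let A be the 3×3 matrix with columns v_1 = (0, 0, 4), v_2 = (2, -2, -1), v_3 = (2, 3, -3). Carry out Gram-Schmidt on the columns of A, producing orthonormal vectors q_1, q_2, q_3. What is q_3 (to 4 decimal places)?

v_1 = (0, 0, 4); ‖v_1‖ = 4.0000, so q_1 = (0.0000, 0.0000, 1.0000).
q_1·v_2 = 0.0000·2 + 0.0000·(-2) + 1.0000·(-1) = -1.0000.
u_2 = v_2 + 1.0000·q_1 = (2.0000, -2.0000, 0.0000).
‖u_2‖ = 2.8284, so q_2 = (0.7071, -0.7071, 0.0000).
q_1·v_3 = 0.0000·2 + 0.0000·3 + 1.0000·(-3) = -3.0000; q_2·v_3 = 0.7071·2 + (-0.7071)·3 + 0.0000·(-3) = -0.7071.
u_3 = v_3 + 3.0000·q_1 + 0.7071·q_2 = (2.5000, 2.5000, 0.0000).
‖u_3‖ = 3.5355, so q_3 = (0.7071, 0.7071, 0.0000).

q_3 = (0.7071, 0.7071, 0.0000)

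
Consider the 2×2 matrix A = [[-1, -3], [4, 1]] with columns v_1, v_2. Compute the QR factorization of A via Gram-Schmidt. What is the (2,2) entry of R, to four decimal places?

r_{22} = 2.6679

v_1 = (-1, 4); ‖v_1‖ = 4.1231, so e_1 = (-0.2425, 0.9701).
e_1·v_2 = (-0.2425)·(-3) + 0.9701·1 = 1.6977.
u_2 = v_2 − 1.6977·e_1 = (-2.5882, -0.6471).
r_{22} = ‖u_2‖ = 2.6679.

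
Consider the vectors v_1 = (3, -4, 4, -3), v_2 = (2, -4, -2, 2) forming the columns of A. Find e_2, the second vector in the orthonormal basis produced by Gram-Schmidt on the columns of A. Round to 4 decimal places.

e_2 = (0.2941, -0.6500, -0.5107, 0.4798)

v_1 = (3, -4, 4, -3); ‖v_1‖ = 7.0711, so e_1 = (0.4243, -0.5657, 0.5657, -0.4243).
e_1·v_2 = 0.4243·2 + (-0.5657)·(-4) + 0.5657·(-2) + (-0.4243)·2 = 1.1314.
u_2 = v_2 − 1.1314·e_1 = (1.5200, -3.3600, -2.6400, 2.4800).
‖u_2‖ = 5.1691, so e_2 = (0.2941, -0.6500, -0.5107, 0.4798).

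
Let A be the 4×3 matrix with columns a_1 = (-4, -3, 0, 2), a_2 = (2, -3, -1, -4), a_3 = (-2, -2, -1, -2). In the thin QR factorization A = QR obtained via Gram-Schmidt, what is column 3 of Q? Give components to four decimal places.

a_1 = (-4, -3, 0, 2); ‖a_1‖ = 5.3852, so q_1 = (-0.7428, -0.5571, 0.0000, 0.3714).
q_1·a_2 = (-0.7428)·2 + (-0.5571)·(-3) + 0.0000·(-1) + 0.3714·(-4) = -1.2999.
u_2 = a_2 + 1.2999·q_1 = (1.0345, -3.7241, -1.0000, -3.5172).
‖u_2‖ = 5.3207, so q_2 = (0.1944, -0.6999, -0.1879, -0.6610).
q_1·a_3 = (-0.7428)·(-2) + (-0.5571)·(-2) + 0.0000·(-1) + 0.3714·(-2) = 1.8570; q_2·a_3 = 0.1944·(-2) + (-0.6999)·(-2) + (-0.1879)·(-1) + (-0.6610)·(-2) = 2.5210.
u_3 = a_3 − 1.8570·q_1 − 2.5210·q_2 = (-1.1108, 0.7990, -0.5262, -1.0231).
‖u_3‖ = 1.7878, so q_3 = (-0.6214, 0.4469, -0.2943, -0.5723).

q_3 = (-0.6214, 0.4469, -0.2943, -0.5723)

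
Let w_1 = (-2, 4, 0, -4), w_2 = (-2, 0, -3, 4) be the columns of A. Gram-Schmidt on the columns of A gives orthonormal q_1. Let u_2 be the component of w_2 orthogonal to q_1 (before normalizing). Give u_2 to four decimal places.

u_2 = (-2.6667, 1.3333, -3.0000, 2.6667)

w_1 = (-2, 4, 0, -4); ‖w_1‖ = 6.0000, so q_1 = (-0.3333, 0.6667, 0.0000, -0.6667).
q_1·w_2 = (-0.3333)·(-2) + 0.6667·0 + 0.0000·(-3) + (-0.6667)·4 = -2.0000.
u_2 = w_2 + 2.0000·q_1 = (-2.6667, 1.3333, -3.0000, 2.6667).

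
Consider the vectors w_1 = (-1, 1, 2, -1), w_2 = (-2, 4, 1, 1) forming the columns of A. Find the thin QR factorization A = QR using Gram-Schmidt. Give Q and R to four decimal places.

Q = [[-0.3780, -0.2582], [0.3780, 0.7746], [0.7559, -0.2582], [-0.3780, 0.5164]], R = [[2.6458, 2.6458], [0.0000, 3.8730]]

e_1 = w_1/‖w_1‖ = (-1, 1, 2, -1)/2.6458 = (-0.3780, 0.3780, 0.7559, -0.3780).
r_{12} = e_1·w_2 = 2.6458.
u_2 = w_2 − 2.6458·e_1 = (-1.0000, 3.0000, -1.0000, 2.0000).
‖u_2‖ = 3.8730, so e_2 = (-0.2582, 0.7746, -0.2582, 0.5164).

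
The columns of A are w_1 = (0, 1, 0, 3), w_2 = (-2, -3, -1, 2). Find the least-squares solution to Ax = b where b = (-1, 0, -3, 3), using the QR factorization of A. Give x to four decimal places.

x = (0.7544, 0.4854)

w_1 = (0, 1, 0, 3); ‖w_1‖ = 3.1623, so q_1 = (0.0000, 0.3162, 0.0000, 0.9487).
q_1·w_2 = 0.0000·(-2) + 0.3162·(-3) + 0.0000·(-1) + 0.9487·2 = 0.9487.
u_2 = w_2 − 0.9487·q_1 = (-2.0000, -3.3000, -1.0000, 1.1000).
‖u_2‖ = 4.1352, so q_2 = (-0.4837, -0.7980, -0.2418, 0.2660).
Qᵀb = (2.8460, 2.0072).
Back-substitute: x_2 = 2.0072/4.1352 = 0.4854.
x_1 = (2.8460 − 0.9487·0.4854)/3.1623 = 0.7544.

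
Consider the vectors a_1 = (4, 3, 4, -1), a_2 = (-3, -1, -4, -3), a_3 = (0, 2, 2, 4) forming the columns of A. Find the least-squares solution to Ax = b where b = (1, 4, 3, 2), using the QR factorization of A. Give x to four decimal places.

x = (0.7684, 0.6497, 1.1921)

a_1 = (4, 3, 4, -1); ‖a_1‖ = 6.4807, so e_1 = (0.6172, 0.4629, 0.6172, -0.1543).
e_1·a_2 = 0.6172·(-3) + 0.4629·(-1) + 0.6172·(-4) + (-0.1543)·(-3) = -4.3205.
u_2 = a_2 + 4.3205·e_1 = (-0.3333, 1.0000, -1.3333, -3.6667).
‖u_2‖ = 4.0415, so e_2 = (-0.0825, 0.2474, -0.3299, -0.9073).
e_1·a_3 = 0.6172·0 + 0.4629·2 + 0.6172·2 + (-0.1543)·4 = 1.5430; e_2·a_3 = (-0.0825)·0 + 0.2474·2 + (-0.3299)·2 + (-0.9073)·4 = -3.7940.
u_3 = a_3 − 1.5430·e_1 + 3.7940·e_2 = (-1.2653, 2.2245, -0.2041, 0.7959).
‖u_3‖ = 2.6878, so e_3 = (-0.4708, 0.8276, -0.0759, 0.2961).
Qᵀb = (4.0119, -1.8970, 3.2041).
Back-substitute: x_3 = 3.2041/2.6878 = 1.1921.
x_2 = (-1.8970 + 3.7940·1.1921)/4.0415 = 0.6497.
x_1 = (4.0119 + 4.3205·0.6497 − 1.5430·1.1921)/6.4807 = 0.7684.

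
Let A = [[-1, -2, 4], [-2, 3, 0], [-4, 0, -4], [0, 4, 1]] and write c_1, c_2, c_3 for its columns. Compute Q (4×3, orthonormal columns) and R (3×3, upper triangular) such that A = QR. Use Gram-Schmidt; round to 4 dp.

Q = [[-0.2182, -0.4122, 0.8698], [-0.4364, 0.4929, 0.2551], [-0.8729, -0.1434, -0.3450], [0.0000, 0.7527, 0.2436]], R = [[4.5826, -0.8729, 2.6186], [0.0000, 5.3140, -0.3226], [0.0000, 0.0000, 5.1028]]

q_1 = c_1/‖c_1‖ = (-1, -2, -4, 0)/4.5826 = (-0.2182, -0.4364, -0.8729, 0.0000).
r_{12} = q_1·c_2 = -0.8729.
u_2 = c_2 + 0.8729·q_1 = (-2.1905, 2.6190, -0.7619, 4.0000).
‖u_2‖ = 5.3140, so q_2 = (-0.4122, 0.4929, -0.1434, 0.7527).
r_{13} = q_1·c_3 = 2.6186; r_{23} = q_2·c_3 = -0.3226.
u_3 = c_3 − 2.6186·q_1 + 0.3226·q_2 = (4.4384, 1.3019, -1.7605, 1.2428).
‖u_3‖ = 5.1028, so q_3 = (0.8698, 0.2551, -0.3450, 0.2436).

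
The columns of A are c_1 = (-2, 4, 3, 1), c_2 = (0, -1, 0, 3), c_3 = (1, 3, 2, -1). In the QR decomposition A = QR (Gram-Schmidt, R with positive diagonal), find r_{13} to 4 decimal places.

c_1 = (-2, 4, 3, 1); ‖c_1‖ = 5.4772, so e_1 = (-0.3651, 0.7303, 0.5477, 0.1826).
r_{13} = e_1·c_3 = 2.7386.

r_{13} = 2.7386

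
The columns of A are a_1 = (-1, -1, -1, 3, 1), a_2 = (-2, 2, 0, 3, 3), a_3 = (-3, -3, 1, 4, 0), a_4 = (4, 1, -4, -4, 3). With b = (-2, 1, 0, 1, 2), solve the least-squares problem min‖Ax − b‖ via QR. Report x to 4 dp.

x = (-0.7748, 0.7636, 0.5377, 0.2232)

a_1 = (-1, -1, -1, 3, 1); ‖a_1‖ = 3.6056, so q_1 = (-0.2774, -0.2774, -0.2774, 0.8321, 0.2774).
q_1·a_2 = (-0.2774)·(-2) + (-0.2774)·2 + (-0.2774)·0 + 0.8321·3 + 0.2774·3 = 3.3282.
u_2 = a_2 − 3.3282·q_1 = (-1.0769, 2.9231, 0.9231, 0.2308, 2.0769).
‖u_2‖ = 3.8630, so q_2 = (-0.2788, 0.7567, 0.2390, 0.0597, 0.5376).
q_1·a_3 = (-0.2774)·(-3) + (-0.2774)·(-3) + (-0.2774)·1 + 0.8321·4 + 0.2774·0 = 4.7150; q_2·a_3 = (-0.2788)·(-3) + 0.7567·(-3) + 0.2390·1 + 0.0597·4 + 0.5376·0 = -0.9558.
u_3 = a_3 − 4.7150·q_1 + 0.9558·q_2 = (-1.9588, -0.9691, 2.5361, 0.1340, -0.7938).
‖u_3‖ = 3.4432, so q_3 = (-0.5689, -0.2814, 0.7365, 0.0389, -0.2305).
q_1·a_4 = (-0.2774)·4 + (-0.2774)·1 + (-0.2774)·(-4) + 0.8321·(-4) + 0.2774·3 = -2.7735; q_2·a_4 = (-0.2788)·4 + 0.7567·1 + 0.2390·(-4) + 0.0597·(-4) + 0.5376·3 = 0.0597; q_3·a_4 = (-0.5689)·4 + (-0.2814)·1 + 0.7365·(-4) + 0.0389·(-4) + (-0.2305)·3 = -6.3505.
u_4 = a_4 + 2.7735·q_1 − 0.0597·q_2 + 6.3505·q_3 = (-0.3652, -1.6017, -0.1061, -1.4487, 2.2730).
‖u_4‖ = 3.1584, so q_4 = (-0.1156, -0.5071, -0.0336, -0.4587, 0.7197).
Qᵀb = (1.6641, 2.4492, 0.4341, 0.7048).
Back-substitute: x_4 = 0.7048/3.1584 = 0.2232.
x_3 = (0.4341 + 6.3505·0.2232)/3.4432 = 0.5377.
x_2 = (2.4492 + 0.9558·0.5377 − 0.0597·0.2232)/3.8630 = 0.7636.
x_1 = (1.6641 − 3.3282·0.7636 − 4.7150·0.5377 + 2.7735·0.2232)/3.6056 = -0.7748.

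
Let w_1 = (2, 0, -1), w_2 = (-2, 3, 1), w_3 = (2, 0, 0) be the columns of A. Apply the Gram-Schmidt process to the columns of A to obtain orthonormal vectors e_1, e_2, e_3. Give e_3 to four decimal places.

e_3 = (0.4472, 0.0000, 0.8944)

e_1 = w_1/‖w_1‖ = (2, 0, -1)/2.2361 = (0.8944, 0.0000, -0.4472).
r_{12} = e_1·w_2 = -2.2361.
u_2 = w_2 + 2.2361·e_1 = (0.0000, 3.0000, 0.0000).
‖u_2‖ = 3.0000, so e_2 = (0.0000, 1.0000, 0.0000).
r_{13} = e_1·w_3 = 1.7889; r_{23} = e_2·w_3 = 0.0000.
u_3 = w_3 − 1.7889·e_1 + 0.0000·e_2 = (0.4000, 0.0000, 0.8000).
‖u_3‖ = 0.8944, so e_3 = (0.4472, 0.0000, 0.8944).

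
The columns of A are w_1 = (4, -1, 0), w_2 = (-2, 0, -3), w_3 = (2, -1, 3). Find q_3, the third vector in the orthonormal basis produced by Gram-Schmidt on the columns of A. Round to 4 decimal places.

q_1 = w_1/‖w_1‖ = (4, -1, 0)/4.1231 = (0.9701, -0.2425, 0.0000).
r_{12} = q_1·w_2 = -1.9403.
u_2 = w_2 + 1.9403·q_1 = (-0.1176, -0.4706, -3.0000).
‖u_2‖ = 3.0390, so q_2 = (-0.0387, -0.1549, -0.9872).
r_{13} = q_1·w_3 = 2.1828; r_{23} = q_2·w_3 = -2.8841.
u_3 = w_3 − 2.1828·q_1 + 2.8841·q_2 = (-0.2293, -0.9172, 0.1529).
‖u_3‖ = 0.9577, so q_3 = (-0.2394, -0.9577, 0.1596).

q_3 = (-0.2394, -0.9577, 0.1596)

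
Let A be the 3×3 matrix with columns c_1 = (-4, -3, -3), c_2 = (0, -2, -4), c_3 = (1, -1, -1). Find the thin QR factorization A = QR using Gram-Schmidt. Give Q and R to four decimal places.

c_1 = (-4, -3, -3); ‖c_1‖ = 5.8310, so q_1 = (-0.6860, -0.5145, -0.5145).
q_1·c_2 = (-0.6860)·0 + (-0.5145)·(-2) + (-0.5145)·(-4) = 3.0870.
u_2 = c_2 − 3.0870·q_1 = (2.1176, -0.4118, -2.4118).
‖u_2‖ = 3.2358, so q_2 = (0.6544, -0.1273, -0.7453).
q_1·c_3 = (-0.6860)·1 + (-0.5145)·(-1) + (-0.5145)·(-1) = 0.3430; q_2·c_3 = 0.6544·1 + (-0.1273)·(-1) + (-0.7453)·(-1) = 1.5270.
u_3 = c_3 − 0.3430·q_1 − 1.5270·q_2 = (0.2360, -0.6292, 0.3146).
‖u_3‖ = 0.7420, so q_3 = (0.3180, -0.8480, 0.4240).

Q = [[-0.6860, 0.6544, 0.3180], [-0.5145, -0.1273, -0.8480], [-0.5145, -0.7453, 0.4240]], R = [[5.8310, 3.0870, 0.3430], [0.0000, 3.2358, 1.5270], [0.0000, 0.0000, 0.7420]]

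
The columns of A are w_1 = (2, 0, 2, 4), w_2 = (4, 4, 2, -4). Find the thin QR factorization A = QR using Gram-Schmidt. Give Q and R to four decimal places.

Q = [[0.4082, 0.6048], [0.0000, 0.5583], [0.4082, 0.3257], [0.8165, -0.4652]], R = [[4.8990, -0.8165], [0.0000, 7.1647]]

e_1 = w_1/‖w_1‖ = (2, 0, 2, 4)/4.8990 = (0.4082, 0.0000, 0.4082, 0.8165).
r_{12} = e_1·w_2 = -0.8165.
u_2 = w_2 + 0.8165·e_1 = (4.3333, 4.0000, 2.3333, -3.3333).
‖u_2‖ = 7.1647, so e_2 = (0.6048, 0.5583, 0.3257, -0.4652).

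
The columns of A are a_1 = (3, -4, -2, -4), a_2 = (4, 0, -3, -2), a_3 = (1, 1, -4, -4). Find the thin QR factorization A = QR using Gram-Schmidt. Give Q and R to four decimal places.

a_1 = (3, -4, -2, -4); ‖a_1‖ = 6.7082, so e_1 = (0.4472, -0.5963, -0.2981, -0.5963).
e_1·a_2 = 0.4472·4 + (-0.5963)·0 + (-0.2981)·(-3) + (-0.5963)·(-2) = 3.8759.
u_2 = a_2 − 3.8759·e_1 = (2.2667, 2.3111, -1.8444, 0.3111).
‖u_2‖ = 3.7387, so e_2 = (0.6063, 0.6182, -0.4933, 0.0832).
e_1·a_3 = 0.4472·1 + (-0.5963)·1 + (-0.2981)·(-4) + (-0.5963)·(-4) = 3.4286; e_2·a_3 = 0.6063·1 + 0.6182·1 + (-0.4933)·(-4) + 0.0832·(-4) = 2.8649.
u_3 = a_3 − 3.4286·e_1 − 2.8649·e_2 = (-2.2703, 1.2734, -1.5644, -2.1940).
‖u_3‖ = 3.7465, so e_3 = (-0.6060, 0.3399, -0.4176, -0.5856).

Q = [[0.4472, 0.6063, -0.6060], [-0.5963, 0.6182, 0.3399], [-0.2981, -0.4933, -0.4176], [-0.5963, 0.0832, -0.5856]], R = [[6.7082, 3.8759, 3.4286], [0.0000, 3.7387, 2.8649], [0.0000, 0.0000, 3.7465]]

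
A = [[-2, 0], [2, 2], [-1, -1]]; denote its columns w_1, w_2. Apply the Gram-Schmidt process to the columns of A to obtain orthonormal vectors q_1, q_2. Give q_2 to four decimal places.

q_2 = (0.7454, 0.5963, -0.2981)

q_1 = w_1/‖w_1‖ = (-2, 2, -1)/3.0000 = (-0.6667, 0.6667, -0.3333).
r_{12} = q_1·w_2 = 1.6667.
u_2 = w_2 − 1.6667·q_1 = (1.1111, 0.8889, -0.4444).
‖u_2‖ = 1.4907, so q_2 = (0.7454, 0.5963, -0.2981).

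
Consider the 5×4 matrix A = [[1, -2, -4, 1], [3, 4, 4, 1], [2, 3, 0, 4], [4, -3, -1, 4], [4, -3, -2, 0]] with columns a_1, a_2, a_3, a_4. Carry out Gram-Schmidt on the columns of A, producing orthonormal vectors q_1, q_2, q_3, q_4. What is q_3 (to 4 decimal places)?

a_1 = (1, 3, 2, 4, 4); ‖a_1‖ = 6.7823, so q_1 = (0.1474, 0.4423, 0.2949, 0.5898, 0.5898).
q_1·a_2 = 0.1474·(-2) + 0.4423·4 + 0.2949·3 + 0.5898·(-3) + 0.5898·(-3) = -1.1795.
u_2 = a_2 + 1.1795·q_1 = (-1.8261, 4.5217, 3.3478, -2.3043, -2.3043).
‖u_2‖ = 6.7534, so q_2 = (-0.2704, 0.6695, 0.4957, -0.3412, -0.3412).
q_1·a_3 = 0.1474·(-4) + 0.4423·4 + 0.2949·0 + 0.5898·(-1) + 0.5898·(-2) = -0.5898; q_2·a_3 = (-0.2704)·(-4) + 0.6695·4 + 0.4957·0 + (-0.3412)·(-1) + (-0.3412)·(-2) = 4.7834.
u_3 = a_3 + 0.5898·q_1 − 4.7834·q_2 = (-2.6196, 1.0582, -2.1973, 0.9800, -0.0200).
‖u_3‖ = 3.7110, so q_3 = (-0.7059, 0.2851, -0.5921, 0.2641, -0.0054).

q_3 = (-0.7059, 0.2851, -0.5921, 0.2641, -0.0054)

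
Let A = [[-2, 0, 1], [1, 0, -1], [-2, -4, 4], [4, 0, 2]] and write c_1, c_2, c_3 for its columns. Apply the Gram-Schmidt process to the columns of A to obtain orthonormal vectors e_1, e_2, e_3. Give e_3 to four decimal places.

e_3 = (0.6731, -0.5646, 0.0000, 0.4777)

c_1 = (-2, 1, -2, 4); ‖c_1‖ = 5.0000, so e_1 = (-0.4000, 0.2000, -0.4000, 0.8000).
e_1·c_2 = (-0.4000)·0 + 0.2000·0 + (-0.4000)·(-4) + 0.8000·0 = 1.6000.
u_2 = c_2 − 1.6000·e_1 = (0.6400, -0.3200, -3.3600, -1.2800).
‖u_2‖ = 3.6661, so e_2 = (0.1746, -0.0873, -0.9165, -0.3491).
e_1·c_3 = (-0.4000)·1 + 0.2000·(-1) + (-0.4000)·4 + 0.8000·2 = -0.6000; e_2·c_3 = 0.1746·1 + (-0.0873)·(-1) + (-0.9165)·4 + (-0.3491)·2 = -4.1025.
u_3 = c_3 + 0.6000·e_1 + 4.1025·e_2 = (1.4762, -1.2381, 0.0000, 1.0476).
‖u_3‖ = 2.1931, so e_3 = (0.6731, -0.5646, 0.0000, 0.4777).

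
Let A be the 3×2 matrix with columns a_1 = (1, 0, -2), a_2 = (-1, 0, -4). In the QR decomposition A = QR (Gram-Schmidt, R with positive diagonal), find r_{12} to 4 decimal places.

a_1 = (1, 0, -2); ‖a_1‖ = 2.2361, so e_1 = (0.4472, 0.0000, -0.8944).
r_{12} = e_1·a_2 = 3.1305.

r_{12} = 3.1305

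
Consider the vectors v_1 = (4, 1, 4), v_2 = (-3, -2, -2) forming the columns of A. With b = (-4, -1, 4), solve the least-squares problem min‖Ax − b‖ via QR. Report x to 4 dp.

q_1 = v_1/‖v_1‖ = (4, 1, 4)/5.7446 = (0.6963, 0.1741, 0.6963).
r_{12} = q_1·v_2 = -3.8297.
u_2 = v_2 + 3.8297·q_1 = (-0.3333, -1.3333, 0.6667).
‖u_2‖ = 1.5275, so q_2 = (-0.2182, -0.8729, 0.4364).
Qᵀb = (-0.1741, 3.4915).
Back-substitute: x_2 = 3.4915/1.5275 = 2.2857.
x_1 = (-0.1741 + 3.8297·2.2857)/5.7446 = 1.4935.

x = (1.4935, 2.2857)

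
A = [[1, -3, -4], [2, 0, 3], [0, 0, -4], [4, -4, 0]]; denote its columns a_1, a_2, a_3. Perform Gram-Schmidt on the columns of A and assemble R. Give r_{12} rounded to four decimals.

r_{12} = -4.1461

a_1 = (1, 2, 0, 4); ‖a_1‖ = 4.5826, so q_1 = (0.2182, 0.4364, 0.0000, 0.8729).
r_{12} = q_1·a_2 = -4.1461.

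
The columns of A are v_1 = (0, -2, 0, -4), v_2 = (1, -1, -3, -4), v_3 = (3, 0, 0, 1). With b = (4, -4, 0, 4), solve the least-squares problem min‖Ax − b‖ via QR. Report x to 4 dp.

v_1 = (0, -2, 0, -4); ‖v_1‖ = 4.4721, so q_1 = (0.0000, -0.4472, 0.0000, -0.8944).
q_1·v_2 = 0.0000·1 + (-0.4472)·(-1) + 0.0000·(-3) + (-0.8944)·(-4) = 4.0249.
u_2 = v_2 − 4.0249·q_1 = (1.0000, 0.8000, -3.0000, -0.4000).
‖u_2‖ = 3.2863, so q_2 = (0.3043, 0.2434, -0.9129, -0.1217).
q_1·v_3 = 0.0000·3 + (-0.4472)·0 + 0.0000·0 + (-0.8944)·1 = -0.8944; q_2·v_3 = 0.3043·3 + 0.2434·0 + (-0.9129)·0 + (-0.1217)·1 = 0.7912.
u_3 = v_3 + 0.8944·q_1 − 0.7912·q_2 = (2.7593, -0.5926, 0.7222, 0.2963).
‖u_3‖ = 2.9282, so q_3 = (0.9423, -0.2024, 0.2466, 0.1012).
Qᵀb = (-1.7889, -0.2434, 4.9836).
Back-substitute: x_3 = 4.9836/2.9282 = 1.7019.
x_2 = (-0.2434 − 0.7912·1.7019)/3.2863 = -0.4838.
x_1 = (-1.7889 − 4.0249·(-0.4838) + 0.8944·1.7019)/4.4721 = 0.3758.

x = (0.3758, -0.4838, 1.7019)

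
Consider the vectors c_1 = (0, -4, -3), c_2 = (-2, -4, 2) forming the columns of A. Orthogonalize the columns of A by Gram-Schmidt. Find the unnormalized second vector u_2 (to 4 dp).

u_2 = (-2.0000, -2.4000, 3.2000)

e_1 = c_1/‖c_1‖ = (0, -4, -3)/5.0000 = (0.0000, -0.8000, -0.6000).
r_{12} = e_1·c_2 = 2.0000.
u_2 = c_2 − 2.0000·e_1 = (-2.0000, -2.4000, 3.2000).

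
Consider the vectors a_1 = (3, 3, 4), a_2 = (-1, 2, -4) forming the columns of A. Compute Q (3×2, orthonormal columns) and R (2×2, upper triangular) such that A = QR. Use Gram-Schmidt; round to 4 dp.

Q = [[0.5145, 0.0367], [0.5145, 0.7860], [0.6860, -0.6171]], R = [[5.8310, -2.2295], [0.0000, 4.0037]]

q_1 = a_1/‖a_1‖ = (3, 3, 4)/5.8310 = (0.5145, 0.5145, 0.6860).
r_{12} = q_1·a_2 = -2.2295.
u_2 = a_2 + 2.2295·q_1 = (0.1471, 3.1471, -2.4706).
‖u_2‖ = 4.0037, so q_2 = (0.0367, 0.7860, -0.6171).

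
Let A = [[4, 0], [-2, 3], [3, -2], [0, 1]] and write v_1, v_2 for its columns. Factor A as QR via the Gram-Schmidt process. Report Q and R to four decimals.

Q = [[0.7428, 0.5507], [-0.3714, 0.7228], [0.5571, -0.2524], [0.0000, 0.3327]], R = [[5.3852, -2.2283], [0.0000, 3.0057]]

q_1 = v_1/‖v_1‖ = (4, -2, 3, 0)/5.3852 = (0.7428, -0.3714, 0.5571, 0.0000).
r_{12} = q_1·v_2 = -2.2283.
u_2 = v_2 + 2.2283·q_1 = (1.6552, 2.1724, -0.7586, 1.0000).
‖u_2‖ = 3.0057, so q_2 = (0.5507, 0.7228, -0.2524, 0.3327).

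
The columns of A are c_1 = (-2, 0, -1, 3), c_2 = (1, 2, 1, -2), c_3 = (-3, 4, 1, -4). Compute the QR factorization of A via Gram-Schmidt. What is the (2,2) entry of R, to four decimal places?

r_{22} = 2.0529

c_1 = (-2, 0, -1, 3); ‖c_1‖ = 3.7417, so q_1 = (-0.5345, 0.0000, -0.2673, 0.8018).
q_1·c_2 = (-0.5345)·1 + 0.0000·2 + (-0.2673)·1 + 0.8018·(-2) = -2.4054.
u_2 = c_2 + 2.4054·q_1 = (-0.2857, 2.0000, 0.3571, -0.0714).
r_{22} = ‖u_2‖ = 2.0529.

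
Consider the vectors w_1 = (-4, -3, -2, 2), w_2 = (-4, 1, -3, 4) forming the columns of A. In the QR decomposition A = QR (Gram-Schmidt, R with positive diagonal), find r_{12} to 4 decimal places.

r_{12} = 4.7001

w_1 = (-4, -3, -2, 2); ‖w_1‖ = 5.7446, so e_1 = (-0.6963, -0.5222, -0.3482, 0.3482).
r_{12} = e_1·w_2 = 4.7001.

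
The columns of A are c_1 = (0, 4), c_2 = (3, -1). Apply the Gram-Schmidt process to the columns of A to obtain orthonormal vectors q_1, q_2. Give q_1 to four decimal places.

q_1 = (0.0000, 1.0000)

c_1 = (0, 4); ‖c_1‖ = 4.0000, so q_1 = (0.0000, 1.0000).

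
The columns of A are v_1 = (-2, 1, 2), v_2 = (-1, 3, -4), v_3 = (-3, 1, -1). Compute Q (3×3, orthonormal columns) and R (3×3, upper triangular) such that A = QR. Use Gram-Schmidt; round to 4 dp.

v_1 = (-2, 1, 2); ‖v_1‖ = 3.0000, so q_1 = (-0.6667, 0.3333, 0.6667).
q_1·v_2 = (-0.6667)·(-1) + 0.3333·3 + 0.6667·(-4) = -1.0000.
u_2 = v_2 + 1.0000·q_1 = (-1.6667, 3.3333, -3.3333).
‖u_2‖ = 5.0000, so q_2 = (-0.3333, 0.6667, -0.6667).
q_1·v_3 = (-0.6667)·(-3) + 0.3333·1 + 0.6667·(-1) = 1.6667; q_2·v_3 = (-0.3333)·(-3) + 0.6667·1 + (-0.6667)·(-1) = 2.3333.
u_3 = v_3 − 1.6667·q_1 − 2.3333·q_2 = (-1.1111, -1.1111, -0.5556).
‖u_3‖ = 1.6667, so q_3 = (-0.6667, -0.6667, -0.3333).

Q = [[-0.6667, -0.3333, -0.6667], [0.3333, 0.6667, -0.6667], [0.6667, -0.6667, -0.3333]], R = [[3.0000, -1.0000, 1.6667], [0.0000, 5.0000, 2.3333], [0.0000, 0.0000, 1.6667]]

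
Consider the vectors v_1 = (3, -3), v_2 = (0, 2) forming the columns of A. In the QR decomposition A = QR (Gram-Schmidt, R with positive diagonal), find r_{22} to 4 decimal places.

r_{22} = 1.4142

v_1 = (3, -3); ‖v_1‖ = 4.2426, so e_1 = (0.7071, -0.7071).
e_1·v_2 = 0.7071·0 + (-0.7071)·2 = -1.4142.
u_2 = v_2 + 1.4142·e_1 = (1.0000, 1.0000).
r_{22} = ‖u_2‖ = 1.4142.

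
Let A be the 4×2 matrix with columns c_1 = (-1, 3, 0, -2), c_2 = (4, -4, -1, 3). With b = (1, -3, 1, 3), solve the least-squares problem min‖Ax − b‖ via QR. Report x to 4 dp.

c_1 = (-1, 3, 0, -2); ‖c_1‖ = 3.7417, so e_1 = (-0.2673, 0.8018, 0.0000, -0.5345).
e_1·c_2 = (-0.2673)·4 + 0.8018·(-4) + 0.0000·(-1) + (-0.5345)·3 = -5.8797.
u_2 = c_2 + 5.8797·e_1 = (2.4286, 0.7143, -1.0000, -0.1429).
‖u_2‖ = 2.7255, so e_2 = (0.8910, 0.2621, -0.3669, -0.0524).
Qᵀb = (-4.2762, -0.4193).
Back-substitute: x_2 = -0.4193/2.7255 = -0.1538.
x_1 = (-4.2762 + 5.8797·(-0.1538))/3.7417 = -1.3846.

x = (-1.3846, -0.1538)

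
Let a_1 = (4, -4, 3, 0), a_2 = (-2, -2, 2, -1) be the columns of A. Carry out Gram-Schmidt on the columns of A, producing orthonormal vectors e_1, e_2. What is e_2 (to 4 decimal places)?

e_2 = (-0.7426, -0.4063, 0.4483, -0.2872)

a_1 = (4, -4, 3, 0); ‖a_1‖ = 6.4031, so e_1 = (0.6247, -0.6247, 0.4685, 0.0000).
e_1·a_2 = 0.6247·(-2) + (-0.6247)·(-2) + 0.4685·2 + 0.0000·(-1) = 0.9370.
u_2 = a_2 − 0.9370·e_1 = (-2.5854, -1.4146, 1.5610, -1.0000).
‖u_2‖ = 3.4817, so e_2 = (-0.7426, -0.4063, 0.4483, -0.2872).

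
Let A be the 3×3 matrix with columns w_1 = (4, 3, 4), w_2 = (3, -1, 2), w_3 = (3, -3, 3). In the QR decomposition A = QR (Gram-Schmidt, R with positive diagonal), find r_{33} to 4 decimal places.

w_1 = (4, 3, 4); ‖w_1‖ = 6.4031, so q_1 = (0.6247, 0.4685, 0.6247).
q_1·w_2 = 0.6247·3 + 0.4685·(-1) + 0.6247·2 = 2.6550.
u_2 = w_2 − 2.6550·q_1 = (1.3415, -2.2439, 0.3415).
‖u_2‖ = 2.6365, so q_2 = (0.5088, -0.8511, 0.1295).
q_1·w_3 = 0.6247·3 + 0.4685·(-3) + 0.6247·3 = 2.3426; q_2·w_3 = 0.5088·3 + (-0.8511)·(-3) + 0.1295·3 = 4.4682.
u_3 = w_3 − 2.3426·q_1 − 4.4682·q_2 = (-0.7368, -0.2947, 0.9579).
r_{33} = ‖u_3‖ = 1.2439.

r_{33} = 1.2439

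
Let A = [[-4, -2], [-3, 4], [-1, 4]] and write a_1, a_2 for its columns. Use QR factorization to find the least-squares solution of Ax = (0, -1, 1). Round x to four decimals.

x = (0.0826, 0.0183)

q_1 = a_1/‖a_1‖ = (-4, -3, -1)/5.0990 = (-0.7845, -0.5883, -0.1961).
r_{12} = q_1·a_2 = -1.5689.
u_2 = a_2 + 1.5689·q_1 = (-3.2308, 3.0769, 3.6923).
‖u_2‖ = 5.7912, so q_2 = (-0.5579, 0.5313, 0.6376).
Qᵀb = (0.3922, 0.1063).
Back-substitute: x_2 = 0.1063/5.7912 = 0.0183.
x_1 = (0.3922 + 1.5689·0.0183)/5.0990 = 0.0826.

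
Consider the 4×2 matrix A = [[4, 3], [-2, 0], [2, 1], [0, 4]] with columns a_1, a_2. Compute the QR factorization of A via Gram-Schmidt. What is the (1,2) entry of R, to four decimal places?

r_{12} = 2.8577

q_1 = a_1/‖a_1‖ = (4, -2, 2, 0)/4.8990 = (0.8165, -0.4082, 0.4082, 0.0000).
r_{12} = q_1·a_2 = 2.8577.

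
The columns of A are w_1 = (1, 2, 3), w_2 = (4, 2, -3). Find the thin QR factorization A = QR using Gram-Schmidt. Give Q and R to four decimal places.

Q = [[0.2673, 0.7570], [0.5345, 0.3984], [0.8018, -0.5179]], R = [[3.7417, -0.2673], [0.0000, 5.3785]]

w_1 = (1, 2, 3); ‖w_1‖ = 3.7417, so e_1 = (0.2673, 0.5345, 0.8018).
e_1·w_2 = 0.2673·4 + 0.5345·2 + 0.8018·(-3) = -0.2673.
u_2 = w_2 + 0.2673·e_1 = (4.0714, 2.1429, -2.7857).
‖u_2‖ = 5.3785, so e_2 = (0.7570, 0.3984, -0.5179).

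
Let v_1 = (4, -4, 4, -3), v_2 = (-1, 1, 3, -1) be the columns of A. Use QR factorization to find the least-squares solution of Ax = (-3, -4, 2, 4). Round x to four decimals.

x = (-0.0110, 0.0898)

v_1 = (4, -4, 4, -3); ‖v_1‖ = 7.5498, so q_1 = (0.5298, -0.5298, 0.5298, -0.3974).
q_1·v_2 = 0.5298·(-1) + (-0.5298)·1 + 0.5298·3 + (-0.3974)·(-1) = 0.9272.
u_2 = v_2 − 0.9272·q_1 = (-1.4912, 1.4912, 2.5088, -0.6316).
‖u_2‖ = 3.3377, so q_2 = (-0.4468, 0.4468, 0.7516, -0.1892).
Qᵀb = (0.0000, 0.2996).
Back-substitute: x_2 = 0.2996/3.3377 = 0.0898.
x_1 = (0.0000 − 0.9272·0.0898)/7.5498 = -0.0110.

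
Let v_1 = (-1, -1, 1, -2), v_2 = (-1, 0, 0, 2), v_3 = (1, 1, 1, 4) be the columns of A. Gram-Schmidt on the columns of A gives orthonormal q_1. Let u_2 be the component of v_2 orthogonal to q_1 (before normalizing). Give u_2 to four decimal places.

q_1 = v_1/‖v_1‖ = (-1, -1, 1, -2)/2.6458 = (-0.3780, -0.3780, 0.3780, -0.7559).
r_{12} = q_1·v_2 = -1.1339.
u_2 = v_2 + 1.1339·q_1 = (-1.4286, -0.4286, 0.4286, 1.1429).

u_2 = (-1.4286, -0.4286, 0.4286, 1.1429)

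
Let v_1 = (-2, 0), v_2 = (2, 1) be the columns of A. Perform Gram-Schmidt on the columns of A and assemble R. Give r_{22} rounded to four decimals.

q_1 = v_1/‖v_1‖ = (-2, 0)/2.0000 = (-1.0000, 0.0000).
r_{12} = q_1·v_2 = -2.0000.
u_2 = v_2 + 2.0000·q_1 = (0.0000, 1.0000).
r_{22} = ‖u_2‖ = 1.0000.

r_{22} = 1.0000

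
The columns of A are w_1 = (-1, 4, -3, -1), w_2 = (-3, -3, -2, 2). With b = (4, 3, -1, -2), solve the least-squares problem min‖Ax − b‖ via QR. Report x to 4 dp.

w_1 = (-1, 4, -3, -1); ‖w_1‖ = 5.1962, so e_1 = (-0.1925, 0.7698, -0.5774, -0.1925).
e_1·w_2 = (-0.1925)·(-3) + 0.7698·(-3) + (-0.5774)·(-2) + (-0.1925)·2 = -0.9623.
u_2 = w_2 + 0.9623·e_1 = (-3.1852, -2.2593, -2.5556, 1.8148).
‖u_2‖ = 5.0074, so e_2 = (-0.6361, -0.4512, -0.5104, 0.3624).
Qᵀb = (2.5019, -4.1124).
Back-substitute: x_2 = -4.1124/5.0074 = -0.8213.
x_1 = (2.5019 + 0.9623·(-0.8213))/5.1962 = 0.3294.

x = (0.3294, -0.8213)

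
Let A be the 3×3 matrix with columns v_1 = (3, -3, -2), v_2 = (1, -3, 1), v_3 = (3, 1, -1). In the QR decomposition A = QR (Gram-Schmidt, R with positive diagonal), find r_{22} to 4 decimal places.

v_1 = (3, -3, -2); ‖v_1‖ = 4.6904, so q_1 = (0.6396, -0.6396, -0.4264).
q_1·v_2 = 0.6396·1 + (-0.6396)·(-3) + (-0.4264)·1 = 2.1320.
u_2 = v_2 − 2.1320·q_1 = (-0.3636, -1.6364, 1.9091).
r_{22} = ‖u_2‖ = 2.5406.

r_{22} = 2.5406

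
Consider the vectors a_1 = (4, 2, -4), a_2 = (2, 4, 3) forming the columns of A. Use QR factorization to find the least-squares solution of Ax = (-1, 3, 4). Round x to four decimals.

a_1 = (4, 2, -4); ‖a_1‖ = 6.0000, so e_1 = (0.6667, 0.3333, -0.6667).
e_1·a_2 = 0.6667·2 + 0.3333·4 + (-0.6667)·3 = 0.6667.
u_2 = a_2 − 0.6667·e_1 = (1.5556, 3.7778, 3.4444).
‖u_2‖ = 5.3437, so e_2 = (0.2911, 0.7070, 0.6446).
Qᵀb = (-2.3333, 4.4081).
Back-substitute: x_2 = 4.4081/5.3437 = 0.8249.
x_1 = (-2.3333 − 0.6667·0.8249)/6.0000 = -0.4805.

x = (-0.4805, 0.8249)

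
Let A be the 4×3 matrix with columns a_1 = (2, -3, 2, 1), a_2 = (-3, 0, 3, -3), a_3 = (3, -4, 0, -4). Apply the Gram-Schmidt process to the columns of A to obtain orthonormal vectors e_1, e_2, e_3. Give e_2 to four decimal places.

a_1 = (2, -3, 2, 1); ‖a_1‖ = 4.2426, so e_1 = (0.4714, -0.7071, 0.4714, 0.2357).
e_1·a_2 = 0.4714·(-3) + (-0.7071)·0 + 0.4714·3 + 0.2357·(-3) = -0.7071.
u_2 = a_2 + 0.7071·e_1 = (-2.6667, -0.5000, 3.3333, -2.8333).
‖u_2‖ = 5.1478, so e_2 = (-0.5180, -0.0971, 0.6475, -0.5504).

e_2 = (-0.5180, -0.0971, 0.6475, -0.5504)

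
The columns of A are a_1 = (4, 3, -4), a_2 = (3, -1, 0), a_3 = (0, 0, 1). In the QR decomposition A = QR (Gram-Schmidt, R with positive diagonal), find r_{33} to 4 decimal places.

a_1 = (4, 3, -4); ‖a_1‖ = 6.4031, so e_1 = (0.6247, 0.4685, -0.6247).
e_1·a_2 = 0.6247·3 + 0.4685·(-1) + (-0.6247)·0 = 1.4056.
u_2 = a_2 − 1.4056·e_1 = (2.1220, -1.6585, 0.8780).
‖u_2‖ = 2.8327, so e_2 = (0.7491, -0.5855, 0.3100).
e_1·a_3 = 0.6247·0 + 0.4685·0 + (-0.6247)·1 = -0.6247; e_2·a_3 = 0.7491·0 + (-0.5855)·0 + 0.3100·1 = 0.3100.
u_3 = a_3 + 0.6247·e_1 − 0.3100·e_2 = (0.1581, 0.4742, 0.5137).
r_{33} = ‖u_3‖ = 0.7167.

r_{33} = 0.7167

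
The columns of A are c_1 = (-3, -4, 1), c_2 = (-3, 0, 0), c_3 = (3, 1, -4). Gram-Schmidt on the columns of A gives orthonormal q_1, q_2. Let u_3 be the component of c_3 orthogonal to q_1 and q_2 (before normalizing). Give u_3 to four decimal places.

c_1 = (-3, -4, 1); ‖c_1‖ = 5.0990, so q_1 = (-0.5883, -0.7845, 0.1961).
q_1·c_2 = (-0.5883)·(-3) + (-0.7845)·0 + 0.1961·0 = 1.7650.
u_2 = c_2 − 1.7650·q_1 = (-1.9615, 1.3846, -0.3462).
‖u_2‖ = 2.4258, so q_2 = (-0.8086, 0.5708, -0.1427).
q_1·c_3 = (-0.5883)·3 + (-0.7845)·1 + 0.1961·(-4) = -3.3340; q_2·c_3 = (-0.8086)·3 + 0.5708·1 + (-0.1427)·(-4) = -1.2843.
u_3 = c_3 + 3.3340·q_1 + 1.2843·q_2 = (0.0000, -0.8824, -3.5294).

u_3 = (0.0000, -0.8824, -3.5294)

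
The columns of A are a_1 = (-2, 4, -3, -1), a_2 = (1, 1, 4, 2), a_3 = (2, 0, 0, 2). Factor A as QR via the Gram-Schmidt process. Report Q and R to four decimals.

a_1 = (-2, 4, -3, -1); ‖a_1‖ = 5.4772, so q_1 = (-0.3651, 0.7303, -0.5477, -0.1826).
q_1·a_2 = (-0.3651)·1 + 0.7303·1 + (-0.5477)·4 + (-0.1826)·2 = -2.1909.
u_2 = a_2 + 2.1909·q_1 = (0.2000, 2.6000, 2.8000, 1.6000).
‖u_2‖ = 4.1473, so q_2 = (0.0482, 0.6269, 0.6751, 0.3858).
q_1·a_3 = (-0.3651)·2 + 0.7303·0 + (-0.5477)·0 + (-0.1826)·2 = -1.0954; q_2·a_3 = 0.0482·2 + 0.6269·0 + 0.6751·0 + 0.3858·2 = 0.8680.
u_3 = a_3 + 1.0954·q_1 − 0.8680·q_2 = (1.5581, 0.2558, -1.1860, 1.4651).
‖u_3‖ = 2.4590, so q_3 = (0.6337, 0.1040, -0.4823, 0.5958).

Q = [[-0.3651, 0.0482, 0.6337], [0.7303, 0.6269, 0.1040], [-0.5477, 0.6751, -0.4823], [-0.1826, 0.3858, 0.5958]], R = [[5.4772, -2.1909, -1.0954], [0.0000, 4.1473, 0.8680], [0.0000, 0.0000, 2.4590]]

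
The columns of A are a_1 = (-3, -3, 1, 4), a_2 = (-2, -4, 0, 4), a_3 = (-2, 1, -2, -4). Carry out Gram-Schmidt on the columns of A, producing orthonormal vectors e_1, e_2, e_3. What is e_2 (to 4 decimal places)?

e_2 = (0.5304, -0.6298, -0.5635, 0.0663)

a_1 = (-3, -3, 1, 4); ‖a_1‖ = 5.9161, so e_1 = (-0.5071, -0.5071, 0.1690, 0.6761).
e_1·a_2 = (-0.5071)·(-2) + (-0.5071)·(-4) + 0.1690·0 + 0.6761·4 = 5.7470.
u_2 = a_2 − 5.7470·e_1 = (0.9143, -1.0857, -0.9714, 0.1143).
‖u_2‖ = 1.7238, so e_2 = (0.5304, -0.6298, -0.5635, 0.0663).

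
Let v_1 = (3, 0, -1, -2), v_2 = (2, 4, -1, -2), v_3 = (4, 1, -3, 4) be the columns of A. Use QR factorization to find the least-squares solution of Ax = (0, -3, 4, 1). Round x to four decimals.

x = (0.2853, -0.7960, -0.1768)

q_1 = v_1/‖v_1‖ = (3, 0, -1, -2)/3.7417 = (0.8018, 0.0000, -0.2673, -0.5345).
r_{12} = q_1·v_2 = 2.9399.
u_2 = v_2 − 2.9399·q_1 = (-0.3571, 4.0000, -0.2143, -0.4286).
‖u_2‖ = 4.0444, so q_2 = (-0.0883, 0.9890, -0.0530, -0.1060).
r_{13} = q_1·v_3 = 1.8708; r_{23} = q_2·v_3 = 0.3709.
u_3 = v_3 − 1.8708·q_1 − 0.3709·q_2 = (2.5328, 0.6332, -2.4803, 5.0393).
‖u_3‖ = 6.1937, so q_3 = (0.4089, 0.1022, -0.4005, 0.8136).
Qᵀb = (-1.6036, -3.2850, -1.0949).
Back-substitute: x_3 = -1.0949/6.1937 = -0.1768.
x_2 = (-3.2850 − 0.3709·(-0.1768))/4.0444 = -0.7960.
x_1 = (-1.6036 − 2.9399·(-0.7960) − 1.8708·(-0.1768))/3.7417 = 0.2853.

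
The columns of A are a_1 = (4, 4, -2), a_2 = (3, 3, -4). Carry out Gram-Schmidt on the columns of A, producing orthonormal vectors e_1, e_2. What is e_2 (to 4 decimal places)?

a_1 = (4, 4, -2); ‖a_1‖ = 6.0000, so e_1 = (0.6667, 0.6667, -0.3333).
e_1·a_2 = 0.6667·3 + 0.6667·3 + (-0.3333)·(-4) = 5.3333.
u_2 = a_2 − 5.3333·e_1 = (-0.5556, -0.5556, -2.2222).
‖u_2‖ = 2.3570, so e_2 = (-0.2357, -0.2357, -0.9428).

e_2 = (-0.2357, -0.2357, -0.9428)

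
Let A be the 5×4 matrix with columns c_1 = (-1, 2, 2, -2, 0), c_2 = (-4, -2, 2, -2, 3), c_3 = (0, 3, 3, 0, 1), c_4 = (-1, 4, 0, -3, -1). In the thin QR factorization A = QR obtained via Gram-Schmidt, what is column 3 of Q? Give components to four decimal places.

c_1 = (-1, 2, 2, -2, 0); ‖c_1‖ = 3.6056, so q_1 = (-0.2774, 0.5547, 0.5547, -0.5547, 0.0000).
q_1·c_2 = (-0.2774)·(-4) + 0.5547·(-2) + 0.5547·2 + (-0.5547)·(-2) + 0.0000·3 = 2.2188.
u_2 = c_2 − 2.2188·q_1 = (-3.3846, -3.2308, 0.7692, -0.7692, 3.0000).
‖u_2‖ = 5.6636, so q_2 = (-0.5976, -0.5704, 0.1358, -0.1358, 0.5297).
q_1·c_3 = (-0.2774)·0 + 0.5547·3 + 0.5547·3 + (-0.5547)·0 + 0.0000·1 = 3.3282; q_2·c_3 = (-0.5976)·0 + (-0.5704)·3 + 0.1358·3 + (-0.1358)·0 + 0.5297·1 = -0.7742.
u_3 = c_3 − 3.3282·q_1 + 0.7742·q_2 = (0.4604, 0.7122, 1.2590, 1.7410, 1.4101).
‖u_3‖ = 2.7062, so q_3 = (0.1701, 0.2632, 0.4652, 0.6433, 0.5210).

q_3 = (0.1701, 0.2632, 0.4652, 0.6433, 0.5210)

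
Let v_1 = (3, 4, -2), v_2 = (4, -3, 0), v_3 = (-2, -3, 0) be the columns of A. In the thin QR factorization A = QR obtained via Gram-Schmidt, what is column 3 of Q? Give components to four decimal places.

e_3 = (-0.2228, -0.2971, -0.9285)

v_1 = (3, 4, -2); ‖v_1‖ = 5.3852, so e_1 = (0.5571, 0.7428, -0.3714).
e_1·v_2 = 0.5571·4 + 0.7428·(-3) + (-0.3714)·0 = 0.0000.
u_2 = v_2 + 0.0000·e_1 = (4.0000, -3.0000, 0.0000).
‖u_2‖ = 5.0000, so e_2 = (0.8000, -0.6000, 0.0000).
e_1·v_3 = 0.5571·(-2) + 0.7428·(-3) + (-0.3714)·0 = -3.3425; e_2·v_3 = 0.8000·(-2) + (-0.6000)·(-3) + 0.0000·0 = 0.2000.
u_3 = v_3 + 3.3425·e_1 − 0.2000·e_2 = (-0.2979, -0.3972, -1.2414).
‖u_3‖ = 1.3370, so e_3 = (-0.2228, -0.2971, -0.9285).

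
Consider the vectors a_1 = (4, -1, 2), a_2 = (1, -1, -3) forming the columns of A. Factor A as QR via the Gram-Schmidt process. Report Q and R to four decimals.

e_1 = a_1/‖a_1‖ = (4, -1, 2)/4.5826 = (0.8729, -0.2182, 0.4364).
r_{12} = e_1·a_2 = -0.2182.
u_2 = a_2 + 0.2182·e_1 = (1.1905, -1.0476, -2.9048).
‖u_2‖ = 3.3094, so e_2 = (0.3597, -0.3166, -0.8777).

Q = [[0.8729, 0.3597], [-0.2182, -0.3166], [0.4364, -0.8777]], R = [[4.5826, -0.2182], [0.0000, 3.3094]]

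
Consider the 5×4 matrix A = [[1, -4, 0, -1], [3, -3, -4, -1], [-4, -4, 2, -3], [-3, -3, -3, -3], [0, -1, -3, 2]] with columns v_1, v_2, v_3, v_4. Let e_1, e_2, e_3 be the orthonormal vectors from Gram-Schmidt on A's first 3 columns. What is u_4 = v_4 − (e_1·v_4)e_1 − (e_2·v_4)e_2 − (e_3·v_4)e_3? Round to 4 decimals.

v_1 = (1, 3, -4, -3, 0); ‖v_1‖ = 5.9161, so e_1 = (0.1690, 0.5071, -0.6761, -0.5071, 0.0000).
e_1·v_2 = 0.1690·(-4) + 0.5071·(-3) + (-0.6761)·(-4) + (-0.5071)·(-3) + 0.0000·(-1) = 2.0284.
u_2 = v_2 − 2.0284·e_1 = (-4.3429, -4.0286, -2.6286, -1.9714, -1.0000).
‖u_2‖ = 6.8473, so e_2 = (-0.6342, -0.5883, -0.3839, -0.2879, -0.1460).
e_1·v_3 = 0.1690·0 + 0.5071·(-4) + (-0.6761)·2 + (-0.5071)·(-3) + 0.0000·(-3) = -1.8593; e_2·v_3 = (-0.6342)·0 + (-0.5883)·(-4) + (-0.3839)·2 + (-0.2879)·(-3) + (-0.1460)·(-3) = 2.8875.
u_3 = v_3 + 1.8593·e_1 − 2.8875·e_2 = (2.1456, -1.3583, 1.8513, -3.1115, -2.5783).
‖u_3‖ = 5.1191, so e_3 = (0.4191, -0.2653, 0.3616, -0.6078, -0.5037).
e_1·v_4 = 0.1690·(-1) + 0.5071·(-1) + (-0.6761)·(-3) + (-0.5071)·(-3) + 0.0000·2 = 2.8735; e_2·v_4 = (-0.6342)·(-1) + (-0.5883)·(-1) + (-0.3839)·(-3) + (-0.2879)·(-3) + (-0.1460)·2 = 2.9459; e_3·v_4 = 0.4191·(-1) + (-0.2653)·(-1) + 0.3616·(-3) + (-0.6078)·(-3) + (-0.5037)·2 = -0.4226.
u_4 = v_4 − 2.8735·e_1 − 2.9459·e_2 + 0.4226·e_3 = (0.5598, -0.8361, 0.2266, -0.9516, 2.2174).

u_4 = (0.5598, -0.8361, 0.2266, -0.9516, 2.2174)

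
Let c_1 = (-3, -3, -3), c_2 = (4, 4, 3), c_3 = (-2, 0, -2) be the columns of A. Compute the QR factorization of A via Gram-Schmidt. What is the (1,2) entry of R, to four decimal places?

r_{12} = -6.3509

c_1 = (-3, -3, -3); ‖c_1‖ = 5.1962, so q_1 = (-0.5774, -0.5774, -0.5774).
r_{12} = q_1·c_2 = -6.3509.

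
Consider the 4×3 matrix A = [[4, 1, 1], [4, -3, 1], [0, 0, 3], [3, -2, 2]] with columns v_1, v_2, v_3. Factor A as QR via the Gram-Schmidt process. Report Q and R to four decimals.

v_1 = (4, 4, 0, 3); ‖v_1‖ = 6.4031, so q_1 = (0.6247, 0.6247, 0.0000, 0.4685).
q_1·v_2 = 0.6247·1 + 0.6247·(-3) + 0.0000·0 + 0.4685·(-2) = -2.1864.
u_2 = v_2 + 2.1864·q_1 = (2.3659, -1.6341, 0.0000, -0.9756).
‖u_2‖ = 3.0364, so q_2 = (0.7792, -0.5382, 0.0000, -0.3213).
q_1·v_3 = 0.6247·1 + 0.6247·1 + 0.0000·3 + 0.4685·2 = 2.1864; q_2·v_3 = 0.7792·1 + (-0.5382)·1 + 0.0000·3 + (-0.3213)·2 = -0.4016.
u_3 = v_3 − 2.1864·q_1 + 0.4016·q_2 = (-0.0529, -0.5820, 3.0000, 0.8466).
‖u_3‖ = 3.1715, so q_3 = (-0.0167, -0.1835, 0.9459, 0.2669).

Q = [[0.6247, 0.7792, -0.0167], [0.6247, -0.5382, -0.1835], [0.0000, 0.0000, 0.9459], [0.4685, -0.3213, 0.2669]], R = [[6.4031, -2.1864, 2.1864], [0.0000, 3.0364, -0.4016], [0.0000, 0.0000, 3.1715]]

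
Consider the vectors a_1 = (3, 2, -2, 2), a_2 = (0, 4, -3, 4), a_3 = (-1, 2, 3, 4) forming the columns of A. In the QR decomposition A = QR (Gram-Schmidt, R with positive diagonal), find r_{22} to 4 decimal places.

r_{22} = 4.2370

e_1 = a_1/‖a_1‖ = (3, 2, -2, 2)/4.5826 = (0.6547, 0.4364, -0.4364, 0.4364).
r_{12} = e_1·a_2 = 4.8008.
u_2 = a_2 − 4.8008·e_1 = (-3.1429, 1.9048, -0.9048, 1.9048).
r_{22} = ‖u_2‖ = 4.2370.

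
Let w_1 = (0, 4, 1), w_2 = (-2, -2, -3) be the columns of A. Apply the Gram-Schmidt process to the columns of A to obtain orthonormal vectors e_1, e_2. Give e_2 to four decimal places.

w_1 = (0, 4, 1); ‖w_1‖ = 4.1231, so e_1 = (0.0000, 0.9701, 0.2425).
e_1·w_2 = 0.0000·(-2) + 0.9701·(-2) + 0.2425·(-3) = -2.6679.
u_2 = w_2 + 2.6679·e_1 = (-2.0000, 0.5882, -2.3529).
‖u_2‖ = 3.1436, so e_2 = (-0.6362, 0.1871, -0.7485).

e_2 = (-0.6362, 0.1871, -0.7485)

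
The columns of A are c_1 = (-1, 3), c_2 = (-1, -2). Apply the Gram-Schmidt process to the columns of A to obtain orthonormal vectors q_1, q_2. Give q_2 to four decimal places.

c_1 = (-1, 3); ‖c_1‖ = 3.1623, so q_1 = (-0.3162, 0.9487).
q_1·c_2 = (-0.3162)·(-1) + 0.9487·(-2) = -1.5811.
u_2 = c_2 + 1.5811·q_1 = (-1.5000, -0.5000).
‖u_2‖ = 1.5811, so q_2 = (-0.9487, -0.3162).

q_2 = (-0.9487, -0.3162)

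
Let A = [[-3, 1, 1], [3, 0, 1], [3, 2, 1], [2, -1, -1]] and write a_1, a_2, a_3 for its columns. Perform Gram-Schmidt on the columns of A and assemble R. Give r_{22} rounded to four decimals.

r_{22} = 2.4429

a_1 = (-3, 3, 3, 2); ‖a_1‖ = 5.5678, so e_1 = (-0.5388, 0.5388, 0.5388, 0.3592).
e_1·a_2 = (-0.5388)·1 + 0.5388·0 + 0.5388·2 + 0.3592·(-1) = 0.1796.
u_2 = a_2 − 0.1796·e_1 = (1.0968, -0.0968, 1.9032, -1.0645).
r_{22} = ‖u_2‖ = 2.4429.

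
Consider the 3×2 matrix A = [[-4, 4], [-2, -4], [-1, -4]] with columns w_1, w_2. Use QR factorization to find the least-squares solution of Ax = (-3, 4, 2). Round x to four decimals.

x = (-0.0484, -0.7540)

w_1 = (-4, -2, -1); ‖w_1‖ = 4.5826, so q_1 = (-0.8729, -0.4364, -0.2182).
q_1·w_2 = (-0.8729)·4 + (-0.4364)·(-4) + (-0.2182)·(-4) = -0.8729.
u_2 = w_2 + 0.8729·q_1 = (3.2381, -4.3810, -4.1905).
‖u_2‖ = 6.8730, so q_2 = (0.4711, -0.6374, -0.6097).
Qᵀb = (0.4364, -5.1825).
Back-substitute: x_2 = -5.1825/6.8730 = -0.7540.
x_1 = (0.4364 + 0.8729·(-0.7540))/4.5826 = -0.0484.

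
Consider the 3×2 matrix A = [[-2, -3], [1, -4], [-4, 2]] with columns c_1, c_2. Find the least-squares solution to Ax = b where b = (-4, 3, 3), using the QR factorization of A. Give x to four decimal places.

x = (0.0122, 0.2094)

c_1 = (-2, 1, -4); ‖c_1‖ = 4.5826, so q_1 = (-0.4364, 0.2182, -0.8729).
q_1·c_2 = (-0.4364)·(-3) + 0.2182·(-4) + (-0.8729)·2 = -1.3093.
u_2 = c_2 + 1.3093·q_1 = (-3.5714, -3.7143, 0.8571).
‖u_2‖ = 5.2236, so q_2 = (-0.6837, -0.7111, 0.1641).
Qᵀb = (-0.2182, 1.0939).
Back-substitute: x_2 = 1.0939/5.2236 = 0.2094.
x_1 = (-0.2182 + 1.3093·0.2094)/4.5826 = 0.0122.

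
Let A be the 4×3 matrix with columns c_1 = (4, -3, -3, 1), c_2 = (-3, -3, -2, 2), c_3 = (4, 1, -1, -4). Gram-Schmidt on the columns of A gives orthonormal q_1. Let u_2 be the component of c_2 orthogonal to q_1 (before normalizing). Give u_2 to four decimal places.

q_1 = c_1/‖c_1‖ = (4, -3, -3, 1)/5.9161 = (0.6761, -0.5071, -0.5071, 0.1690).
r_{12} = q_1·c_2 = 0.8452.
u_2 = c_2 − 0.8452·q_1 = (-3.5714, -2.5714, -1.5714, 1.8571).

u_2 = (-3.5714, -2.5714, -1.5714, 1.8571)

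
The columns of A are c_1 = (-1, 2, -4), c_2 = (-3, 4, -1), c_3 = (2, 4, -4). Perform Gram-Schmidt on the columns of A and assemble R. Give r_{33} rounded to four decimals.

r_{33} = 3.5721

c_1 = (-1, 2, -4); ‖c_1‖ = 4.5826, so q_1 = (-0.2182, 0.4364, -0.8729).
q_1·c_2 = (-0.2182)·(-3) + 0.4364·4 + (-0.8729)·(-1) = 3.2733.
u_2 = c_2 − 3.2733·q_1 = (-2.2857, 2.5714, 1.8571).
‖u_2‖ = 3.9097, so q_2 = (-0.5846, 0.6577, 0.4750).
q_1·c_3 = (-0.2182)·2 + 0.4364·4 + (-0.8729)·(-4) = 4.8008; q_2·c_3 = (-0.5846)·2 + 0.6577·4 + 0.4750·(-4) = -0.4385.
u_3 = c_3 − 4.8008·q_1 + 0.4385·q_2 = (2.7913, 2.1931, 0.3988).
r_{33} = ‖u_3‖ = 3.5721.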